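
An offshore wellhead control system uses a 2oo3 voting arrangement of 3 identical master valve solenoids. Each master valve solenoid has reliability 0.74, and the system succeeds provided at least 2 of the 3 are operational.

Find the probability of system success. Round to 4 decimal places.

0.8324

R = Σ_{i=2}^{3} C(3,i) p^i (1−p)^{3−i} with p = 0.74
C(3,2)·0.74^2·0.26^1 = 0.427128
C(3,3)·0.74^3·0.26^0 = 0.405224
Sum = 0.8324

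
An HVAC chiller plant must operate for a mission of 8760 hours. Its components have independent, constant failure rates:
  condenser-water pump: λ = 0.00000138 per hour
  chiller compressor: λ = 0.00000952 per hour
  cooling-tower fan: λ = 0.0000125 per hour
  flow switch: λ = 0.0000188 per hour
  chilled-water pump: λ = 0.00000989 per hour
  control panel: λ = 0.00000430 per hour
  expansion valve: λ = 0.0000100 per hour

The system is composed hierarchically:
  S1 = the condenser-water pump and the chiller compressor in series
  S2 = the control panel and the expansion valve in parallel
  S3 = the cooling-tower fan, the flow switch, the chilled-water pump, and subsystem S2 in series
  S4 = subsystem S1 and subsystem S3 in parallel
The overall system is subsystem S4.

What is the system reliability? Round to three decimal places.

R(condenser-water pump) = exp(−0.00000138 × 8760) = 0.98798
R(chiller compressor) = exp(−0.00000952 × 8760) = 0.91999
R(cooling-tower fan) = exp(−0.0000125 × 8760) = 0.89628
R(flow switch) = exp(−0.0000188 × 8760) = 0.84816
R(chilled-water pump) = exp(−0.00000989 × 8760) = 0.91701
R(control panel) = exp(−0.00000430 × 8760) = 0.96303
R(expansion valve) = exp(−0.0000100 × 8760) = 0.91613
Series (condenser-water pump and chiller compressor): 0.98798 × 0.91999 = 0.90893
Parallel (control panel and expansion valve): 1 − (1 − 0.96303)(1 − 0.91613) = 0.99690
Series (cooling-tower fan, flow switch, chilled-water pump, and [0.99690]): 0.89628 × 0.84816 × 0.91701 × 0.99690 = 0.69494
Parallel ([0.90893] and [0.69494]): 1 − (1 − 0.90893)(1 − 0.69494) = 0.972

0.972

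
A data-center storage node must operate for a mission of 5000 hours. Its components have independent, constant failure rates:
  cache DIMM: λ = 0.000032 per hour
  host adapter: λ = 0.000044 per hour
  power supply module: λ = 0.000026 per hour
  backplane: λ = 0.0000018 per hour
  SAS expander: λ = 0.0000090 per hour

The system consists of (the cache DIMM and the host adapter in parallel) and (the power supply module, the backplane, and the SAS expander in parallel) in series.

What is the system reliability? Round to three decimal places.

R(cache DIMM) = exp(−0.000032 × 5000) = 0.85214
R(host adapter) = exp(−0.000044 × 5000) = 0.80252
R(power supply module) = exp(−0.000026 × 5000) = 0.87810
R(backplane) = exp(−0.0000018 × 5000) = 0.99104
R(SAS expander) = exp(−0.0000090 × 5000) = 0.95600
Parallel (cache DIMM and host adapter): 1 − (1 − 0.85214)(1 − 0.80252) = 0.97080
Parallel (power supply module, backplane, and SAS expander): 1 − (1 − 0.87810)(1 − 0.99104)(1 − 0.95600) = 0.99995
Series ([0.97080] and [0.99995]): 0.97080 × 0.99995 = 0.971

0.971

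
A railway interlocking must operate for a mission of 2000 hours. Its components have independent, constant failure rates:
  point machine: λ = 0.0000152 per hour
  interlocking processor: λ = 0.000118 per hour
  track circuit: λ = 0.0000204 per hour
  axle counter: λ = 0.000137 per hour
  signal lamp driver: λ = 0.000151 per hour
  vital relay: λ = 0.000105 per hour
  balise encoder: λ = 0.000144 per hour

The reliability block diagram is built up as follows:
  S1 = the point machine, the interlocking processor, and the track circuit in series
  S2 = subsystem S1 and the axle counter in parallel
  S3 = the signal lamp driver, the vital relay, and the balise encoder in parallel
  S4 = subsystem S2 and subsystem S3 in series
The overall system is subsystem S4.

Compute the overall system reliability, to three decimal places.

0.925

R(point machine) = exp(−0.0000152 × 2000) = 0.97006
R(interlocking processor) = exp(−0.000118 × 2000) = 0.78978
R(track circuit) = exp(−0.0000204 × 2000) = 0.96002
R(axle counter) = exp(−0.000137 × 2000) = 0.76033
R(signal lamp driver) = exp(−0.000151 × 2000) = 0.73934
R(vital relay) = exp(−0.000105 × 2000) = 0.81058
R(balise encoder) = exp(−0.000144 × 2000) = 0.74976
Series (point machine, interlocking processor, and track circuit): 0.97006 × 0.78978 × 0.96002 = 0.73550
Parallel ([0.73550] and axle counter): 1 − (1 − 0.73550)(1 − 0.76033) = 0.93661
Parallel (signal lamp driver, vital relay, and balise encoder): 1 − (1 − 0.73934)(1 − 0.81058)(1 − 0.74976) = 0.98764
Series ([0.93661] and [0.98764]): 0.93661 × 0.98764 = 0.925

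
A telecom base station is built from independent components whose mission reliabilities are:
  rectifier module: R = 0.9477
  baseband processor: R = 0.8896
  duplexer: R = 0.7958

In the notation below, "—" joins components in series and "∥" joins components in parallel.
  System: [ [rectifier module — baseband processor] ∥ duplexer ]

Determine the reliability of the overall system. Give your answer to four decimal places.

0.9680

Series (rectifier module and baseband processor): 0.947700 × 0.889600 = 0.843074
Parallel ([0.843074] and duplexer): 1 − (1 − 0.843074)(1 − 0.795800) = 0.9680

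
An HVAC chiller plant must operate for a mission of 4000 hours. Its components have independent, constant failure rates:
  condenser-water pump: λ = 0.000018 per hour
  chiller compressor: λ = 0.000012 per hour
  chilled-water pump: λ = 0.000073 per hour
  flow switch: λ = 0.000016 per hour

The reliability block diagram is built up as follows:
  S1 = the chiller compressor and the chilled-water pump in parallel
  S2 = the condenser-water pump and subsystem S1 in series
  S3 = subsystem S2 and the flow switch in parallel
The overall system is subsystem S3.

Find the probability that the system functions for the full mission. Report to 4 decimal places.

0.9950

R(condenser-water pump) = exp(−0.000018 × 4000) = 0.930531
R(chiller compressor) = exp(−0.000012 × 4000) = 0.953134
R(chilled-water pump) = exp(−0.000073 × 4000) = 0.746769
R(flow switch) = exp(−0.000016 × 4000) = 0.938005
Parallel (chiller compressor and chilled-water pump): 1 − (1 − 0.953134)(1 − 0.746769) = 0.988132
Series (condenser-water pump and [0.988132]): 0.930531 × 0.988132 = 0.919487
Parallel ([0.919487] and flow switch): 1 − (1 − 0.919487)(1 − 0.938005) = 0.9950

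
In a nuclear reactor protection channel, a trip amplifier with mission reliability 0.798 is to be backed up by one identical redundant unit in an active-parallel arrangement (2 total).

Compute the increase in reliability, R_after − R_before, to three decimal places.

0.161

R_before = 0.798
R_after = 1 − (1 − 0.798)^2 = 0.959
ΔR = 0.959 − 0.798 = 0.161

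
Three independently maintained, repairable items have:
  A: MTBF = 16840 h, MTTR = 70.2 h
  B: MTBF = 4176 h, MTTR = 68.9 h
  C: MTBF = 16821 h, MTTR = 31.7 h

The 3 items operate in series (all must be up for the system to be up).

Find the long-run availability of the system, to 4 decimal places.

A(A) = MTBF/(MTBF+MTTR) = 16840/(16840+70.2) = 0.995849
A(B) = MTBF/(MTBF+MTTR) = 4176/(4176+68.9) = 0.983769
A(C) = MTBF/(MTBF+MTTR) = 16821/(16821+31.7) = 0.998119
Series availability: 0.995849 × 0.983769 × 0.998119 = 0.9778

0.9778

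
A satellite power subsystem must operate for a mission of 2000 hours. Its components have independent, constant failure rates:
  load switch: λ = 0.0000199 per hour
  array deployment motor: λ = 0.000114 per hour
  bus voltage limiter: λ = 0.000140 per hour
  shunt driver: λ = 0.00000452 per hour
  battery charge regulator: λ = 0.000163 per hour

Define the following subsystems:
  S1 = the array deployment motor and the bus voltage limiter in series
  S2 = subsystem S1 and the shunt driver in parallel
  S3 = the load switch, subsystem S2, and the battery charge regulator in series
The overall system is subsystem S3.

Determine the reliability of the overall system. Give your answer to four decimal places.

R(load switch) = exp(−0.0000199 × 2000) = 0.960982
R(array deployment motor) = exp(−0.000114 × 2000) = 0.796124
R(bus voltage limiter) = exp(−0.000140 × 2000) = 0.755784
R(shunt driver) = exp(−0.00000452 × 2000) = 0.991001
R(battery charge regulator) = exp(−0.000163 × 2000) = 0.721805
Series (array deployment motor and bus voltage limiter): 0.796124 × 0.755784 = 0.601698
Parallel ([0.601698] and shunt driver): 1 − (1 − 0.601698)(1 − 0.991001) = 0.996416
Series (load switch, [0.996416], and battery charge regulator): 0.960982 × 0.996416 × 0.721805 = 0.6912

0.6912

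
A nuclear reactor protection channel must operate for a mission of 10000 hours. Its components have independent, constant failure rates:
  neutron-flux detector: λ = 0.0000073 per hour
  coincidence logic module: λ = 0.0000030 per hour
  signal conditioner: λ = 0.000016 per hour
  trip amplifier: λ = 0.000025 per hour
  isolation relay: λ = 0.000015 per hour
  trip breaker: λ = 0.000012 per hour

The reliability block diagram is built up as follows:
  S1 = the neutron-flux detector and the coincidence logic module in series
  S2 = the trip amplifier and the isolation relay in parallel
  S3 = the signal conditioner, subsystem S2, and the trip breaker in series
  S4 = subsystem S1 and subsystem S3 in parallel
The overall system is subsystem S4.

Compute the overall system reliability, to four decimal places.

R(neutron-flux detector) = exp(−0.0000073 × 10000) = 0.929601
R(coincidence logic module) = exp(−0.0000030 × 10000) = 0.970446
R(signal conditioner) = exp(−0.000016 × 10000) = 0.852144
R(trip amplifier) = exp(−0.000025 × 10000) = 0.778801
R(isolation relay) = exp(−0.000015 × 10000) = 0.860708
R(trip breaker) = exp(−0.000012 × 10000) = 0.886920
Series (neutron-flux detector and coincidence logic module): 0.929601 × 0.970446 = 0.902128
Parallel (trip amplifier and isolation relay): 1 − (1 − 0.778801)(1 − 0.860708) = 0.969189
Series (signal conditioner, [0.969189], and trip breaker): 0.852144 × 0.969189 × 0.886920 = 0.732497
Parallel ([0.902128] and [0.732497]): 1 − (1 − 0.902128)(1 − 0.732497) = 0.9738

0.9738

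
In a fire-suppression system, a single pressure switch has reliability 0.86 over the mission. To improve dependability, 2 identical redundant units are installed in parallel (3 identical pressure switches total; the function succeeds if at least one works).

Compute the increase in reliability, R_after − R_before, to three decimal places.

R_before = 0.86
R_after = 1 − (1 − 0.86)^3 = 0.997
ΔR = 0.997 − 0.86 = 0.137

0.137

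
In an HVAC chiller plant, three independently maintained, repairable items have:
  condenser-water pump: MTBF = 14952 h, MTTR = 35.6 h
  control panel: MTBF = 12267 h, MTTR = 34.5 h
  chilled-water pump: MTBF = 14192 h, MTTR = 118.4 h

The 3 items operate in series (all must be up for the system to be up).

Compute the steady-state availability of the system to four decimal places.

A(condenser-water pump) = MTBF/(MTBF+MTTR) = 14952/(14952+35.6) = 0.997625
A(control panel) = MTBF/(MTBF+MTTR) = 12267/(12267+34.5) = 0.997195
A(chilled-water pump) = MTBF/(MTBF+MTTR) = 14192/(14192+118.4) = 0.991726
Series availability: 0.997625 × 0.997195 × 0.991726 = 0.9866

0.9866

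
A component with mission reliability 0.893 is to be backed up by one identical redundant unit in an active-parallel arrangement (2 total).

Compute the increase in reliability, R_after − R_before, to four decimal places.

R_before = 0.893
R_after = 1 − (1 − 0.893)^2 = 0.9886
ΔR = 0.9886 − 0.893 = 0.0956

0.0956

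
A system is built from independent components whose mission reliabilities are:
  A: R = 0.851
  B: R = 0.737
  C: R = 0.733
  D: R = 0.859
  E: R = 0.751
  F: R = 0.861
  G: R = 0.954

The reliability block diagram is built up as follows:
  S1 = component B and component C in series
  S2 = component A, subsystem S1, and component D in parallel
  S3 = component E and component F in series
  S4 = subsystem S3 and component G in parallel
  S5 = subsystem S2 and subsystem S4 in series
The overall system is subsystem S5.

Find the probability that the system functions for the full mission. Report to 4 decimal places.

0.9742

Series (B and C): 0.737000 × 0.733000 = 0.540221
Parallel (A, [0.540221], and D): 1 − (1 − 0.851000)(1 − 0.540221)(1 − 0.859000) = 0.990341
Series (E and F): 0.751000 × 0.861000 = 0.646611
Parallel ([0.646611] and G): 1 − (1 − 0.646611)(1 − 0.954000) = 0.983744
Series ([0.990341] and [0.983744]): 0.990341 × 0.983744 = 0.9742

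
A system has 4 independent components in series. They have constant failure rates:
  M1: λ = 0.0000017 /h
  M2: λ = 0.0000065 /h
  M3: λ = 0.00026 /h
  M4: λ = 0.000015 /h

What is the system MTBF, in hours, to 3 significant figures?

3530

Series of exponential components: λ_sys = Σ λ_i
λ_sys = 0.0000017 + 0.0000065 + 0.00026 + 0.000015 = 2.8320e-04 /h
MTBF = 1 / λ_sys = 3530 h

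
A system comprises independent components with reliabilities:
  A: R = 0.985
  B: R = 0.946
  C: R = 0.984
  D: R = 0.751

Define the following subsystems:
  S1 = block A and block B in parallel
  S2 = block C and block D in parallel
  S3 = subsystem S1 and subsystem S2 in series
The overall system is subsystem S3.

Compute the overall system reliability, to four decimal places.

0.9952

Parallel (A and B): 1 − (1 − 0.985000)(1 − 0.946000) = 0.999190
Parallel (C and D): 1 − (1 − 0.984000)(1 − 0.751000) = 0.996016
Series ([0.999190] and [0.996016]): 0.999190 × 0.996016 = 0.9952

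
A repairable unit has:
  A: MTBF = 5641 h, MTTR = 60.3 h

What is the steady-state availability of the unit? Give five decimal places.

A(A) = MTBF/(MTBF+MTTR) = 5641/(5641+60.3) = 0.98942

0.98942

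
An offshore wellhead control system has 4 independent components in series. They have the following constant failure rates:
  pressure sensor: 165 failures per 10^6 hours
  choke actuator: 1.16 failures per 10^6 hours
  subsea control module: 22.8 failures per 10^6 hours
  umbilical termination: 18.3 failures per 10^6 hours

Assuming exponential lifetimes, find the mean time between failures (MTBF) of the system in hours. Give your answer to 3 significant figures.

Series of exponential components: λ_sys = Σ λ_i
λ_sys = 0.000165 + 0.00000116 + 0.0000228 + 0.0000183 = 2.0726e-04 /h
MTBF = 1 / λ_sys = 4820 h

4820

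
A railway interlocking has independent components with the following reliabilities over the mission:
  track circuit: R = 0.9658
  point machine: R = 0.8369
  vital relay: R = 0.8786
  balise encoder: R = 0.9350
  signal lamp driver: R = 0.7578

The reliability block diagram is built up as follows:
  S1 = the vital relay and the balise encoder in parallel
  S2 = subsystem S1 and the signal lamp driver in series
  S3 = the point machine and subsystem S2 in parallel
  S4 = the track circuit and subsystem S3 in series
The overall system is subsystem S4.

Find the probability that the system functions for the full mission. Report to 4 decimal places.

0.9267

Parallel (vital relay and balise encoder): 1 − (1 − 0.878600)(1 − 0.935000) = 0.992109
Series ([0.992109] and signal lamp driver): 0.992109 × 0.757800 = 0.751820
Parallel (point machine and [0.751820]): 1 − (1 − 0.836900)(1 − 0.751820) = 0.959522
Series (track circuit and [0.959522]): 0.965800 × 0.959522 = 0.9267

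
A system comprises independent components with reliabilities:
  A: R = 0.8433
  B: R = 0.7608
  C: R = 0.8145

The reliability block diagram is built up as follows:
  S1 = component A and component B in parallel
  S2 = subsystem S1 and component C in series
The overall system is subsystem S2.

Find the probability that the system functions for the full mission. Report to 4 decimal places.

Parallel (A and B): 1 − (1 − 0.843300)(1 − 0.760800) = 0.962517
Series ([0.962517] and C): 0.962517 × 0.814500 = 0.7840

0.7840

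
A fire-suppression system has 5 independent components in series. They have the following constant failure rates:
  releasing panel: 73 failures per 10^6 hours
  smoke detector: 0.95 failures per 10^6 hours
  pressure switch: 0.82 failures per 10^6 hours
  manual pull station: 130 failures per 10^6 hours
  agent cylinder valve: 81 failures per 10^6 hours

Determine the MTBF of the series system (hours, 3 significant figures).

3500

Series of exponential components: λ_sys = Σ λ_i
λ_sys = 0.000073 + 0.00000095 + 0.00000082 + 0.00013 + 0.000081 = 2.8577e-04 /h
MTBF = 1 / λ_sys = 3500 h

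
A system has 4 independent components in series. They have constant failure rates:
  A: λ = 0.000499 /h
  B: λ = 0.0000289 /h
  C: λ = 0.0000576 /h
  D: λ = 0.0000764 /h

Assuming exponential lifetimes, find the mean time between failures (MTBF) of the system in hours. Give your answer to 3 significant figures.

1510

Series of exponential components: λ_sys = Σ λ_i
λ_sys = 0.000499 + 0.0000289 + 0.0000576 + 0.0000764 = 6.6190e-04 /h
MTBF = 1 / λ_sys = 1510 h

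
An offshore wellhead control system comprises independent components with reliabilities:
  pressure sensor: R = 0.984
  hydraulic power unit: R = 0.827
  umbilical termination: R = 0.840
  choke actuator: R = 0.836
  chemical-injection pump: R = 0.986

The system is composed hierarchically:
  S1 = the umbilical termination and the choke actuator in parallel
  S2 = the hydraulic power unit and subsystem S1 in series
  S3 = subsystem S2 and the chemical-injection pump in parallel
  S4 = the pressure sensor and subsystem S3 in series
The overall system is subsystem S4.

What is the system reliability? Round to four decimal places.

Parallel (umbilical termination and choke actuator): 1 − (1 − 0.840000)(1 − 0.836000) = 0.973760
Series (hydraulic power unit and [0.973760]): 0.827000 × 0.973760 = 0.805300
Parallel ([0.805300] and chemical-injection pump): 1 − (1 − 0.805300)(1 − 0.986000) = 0.997274
Series (pressure sensor and [0.997274]): 0.984000 × 0.997274 = 0.9813

0.9813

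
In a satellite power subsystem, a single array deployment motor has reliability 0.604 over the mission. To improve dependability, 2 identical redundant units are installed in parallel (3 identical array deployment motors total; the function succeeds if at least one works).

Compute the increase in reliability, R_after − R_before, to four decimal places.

0.3339

R_before = 0.604
R_after = 1 − (1 − 0.604)^3 = 0.9379
ΔR = 0.9379 − 0.604 = 0.3339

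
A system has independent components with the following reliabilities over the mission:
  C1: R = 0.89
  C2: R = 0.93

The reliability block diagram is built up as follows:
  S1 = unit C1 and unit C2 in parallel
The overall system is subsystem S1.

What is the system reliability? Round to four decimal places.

0.9923

Parallel (C1 and C2): 1 − (1 − 0.890000)(1 − 0.930000) = 0.9923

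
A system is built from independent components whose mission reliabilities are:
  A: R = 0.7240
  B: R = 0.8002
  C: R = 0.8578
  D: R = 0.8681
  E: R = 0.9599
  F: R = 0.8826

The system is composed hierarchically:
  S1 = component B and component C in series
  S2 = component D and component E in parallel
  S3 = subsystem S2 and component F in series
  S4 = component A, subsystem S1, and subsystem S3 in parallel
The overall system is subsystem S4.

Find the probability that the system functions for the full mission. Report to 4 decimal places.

Series (B and C): 0.800200 × 0.857800 = 0.686412
Parallel (D and E): 1 − (1 − 0.868100)(1 − 0.959900) = 0.994711
Series ([0.994711] and F): 0.994711 × 0.882600 = 0.877932
Parallel (A, [0.686412], and [0.877932]): 1 − (1 − 0.724000)(1 − 0.686412)(1 − 0.877932) = 0.9894

0.9894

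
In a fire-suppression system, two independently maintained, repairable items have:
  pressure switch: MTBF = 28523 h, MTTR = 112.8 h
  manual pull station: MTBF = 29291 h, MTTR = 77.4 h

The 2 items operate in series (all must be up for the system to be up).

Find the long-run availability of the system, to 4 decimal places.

0.9934

A(pressure switch) = MTBF/(MTBF+MTTR) = 28523/(28523+112.8) = 0.996061
A(manual pull station) = MTBF/(MTBF+MTTR) = 29291/(29291+77.4) = 0.997365
Series availability: 0.996061 × 0.997365 = 0.9934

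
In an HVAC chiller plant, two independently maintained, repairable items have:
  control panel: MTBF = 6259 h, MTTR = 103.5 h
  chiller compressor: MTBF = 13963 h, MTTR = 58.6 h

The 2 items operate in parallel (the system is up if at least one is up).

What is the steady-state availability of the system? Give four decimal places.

A(control panel) = MTBF/(MTBF+MTTR) = 6259/(6259+103.5) = 0.983733
A(chiller compressor) = MTBF/(MTBF+MTTR) = 13963/(13963+58.6) = 0.995821
Parallel availability: 1 − (1 − 0.983733)(1 − 0.995821) = 0.9999

0.9999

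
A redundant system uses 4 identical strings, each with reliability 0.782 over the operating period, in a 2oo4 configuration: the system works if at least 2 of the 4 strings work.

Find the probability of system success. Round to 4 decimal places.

R = Σ_{i=2}^{4} C(4,i) p^i (1−p)^{4−i} with p = 0.782
C(4,2)·0.782^2·0.218^2 = 0.174372
C(4,3)·0.782^3·0.218^1 = 0.417001
C(4,4)·0.782^4·0.218^0 = 0.373962
Sum = 0.9653

0.9653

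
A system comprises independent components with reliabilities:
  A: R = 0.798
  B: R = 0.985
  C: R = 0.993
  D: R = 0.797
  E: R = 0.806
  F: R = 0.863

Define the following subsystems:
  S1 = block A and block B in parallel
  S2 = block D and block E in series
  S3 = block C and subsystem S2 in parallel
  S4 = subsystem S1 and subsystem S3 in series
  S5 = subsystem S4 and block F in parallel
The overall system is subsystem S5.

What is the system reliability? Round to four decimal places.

0.9992

Parallel (A and B): 1 − (1 − 0.798000)(1 − 0.985000) = 0.996970
Series (D and E): 0.797000 × 0.806000 = 0.642382
Parallel (C and [0.642382]): 1 − (1 − 0.993000)(1 − 0.642382) = 0.997497
Series ([0.996970] and [0.997497]): 0.996970 × 0.997497 = 0.994475
Parallel ([0.994475] and F): 1 − (1 − 0.994475)(1 − 0.863000) = 0.9992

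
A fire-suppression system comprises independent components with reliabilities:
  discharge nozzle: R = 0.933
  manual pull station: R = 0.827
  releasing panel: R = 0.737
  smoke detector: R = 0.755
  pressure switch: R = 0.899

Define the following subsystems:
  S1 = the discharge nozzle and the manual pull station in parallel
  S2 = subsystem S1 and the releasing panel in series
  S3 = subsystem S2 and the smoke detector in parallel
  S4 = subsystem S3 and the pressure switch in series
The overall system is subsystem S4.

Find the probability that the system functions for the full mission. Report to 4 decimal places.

Parallel (discharge nozzle and manual pull station): 1 − (1 − 0.933000)(1 − 0.827000) = 0.988409
Series ([0.988409] and releasing panel): 0.988409 × 0.737000 = 0.728457
Parallel ([0.728457] and smoke detector): 1 − (1 − 0.728457)(1 − 0.755000) = 0.933472
Series ([0.933472] and pressure switch): 0.933472 × 0.899000 = 0.8392

0.8392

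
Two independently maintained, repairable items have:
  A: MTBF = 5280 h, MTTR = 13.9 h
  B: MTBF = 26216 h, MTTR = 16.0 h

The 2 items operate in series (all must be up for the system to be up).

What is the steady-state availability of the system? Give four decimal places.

0.9968

A(A) = MTBF/(MTBF+MTTR) = 5280/(5280+13.9) = 0.997374
A(B) = MTBF/(MTBF+MTTR) = 26216/(26216+16.0) = 0.999390
Series availability: 0.997374 × 0.999390 = 0.9968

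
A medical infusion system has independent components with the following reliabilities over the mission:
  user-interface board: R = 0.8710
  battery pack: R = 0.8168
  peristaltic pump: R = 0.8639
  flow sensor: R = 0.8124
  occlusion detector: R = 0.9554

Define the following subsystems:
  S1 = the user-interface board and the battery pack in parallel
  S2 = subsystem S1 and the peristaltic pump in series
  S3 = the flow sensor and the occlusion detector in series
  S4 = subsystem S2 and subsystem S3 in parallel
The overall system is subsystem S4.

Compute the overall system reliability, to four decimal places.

0.9650

Parallel (user-interface board and battery pack): 1 − (1 − 0.871000)(1 − 0.816800) = 0.976367
Series ([0.976367] and peristaltic pump): 0.976367 × 0.863900 = 0.843483
Series (flow sensor and occlusion detector): 0.812400 × 0.955400 = 0.776167
Parallel ([0.843483] and [0.776167]): 1 − (1 − 0.843483)(1 − 0.776167) = 0.9650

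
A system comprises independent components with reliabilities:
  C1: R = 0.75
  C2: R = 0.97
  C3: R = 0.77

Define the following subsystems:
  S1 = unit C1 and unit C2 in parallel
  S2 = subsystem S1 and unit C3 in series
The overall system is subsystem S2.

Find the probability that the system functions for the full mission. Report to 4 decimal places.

0.7642

Parallel (C1 and C2): 1 − (1 − 0.750000)(1 − 0.970000) = 0.992500
Series ([0.992500] and C3): 0.992500 × 0.770000 = 0.7642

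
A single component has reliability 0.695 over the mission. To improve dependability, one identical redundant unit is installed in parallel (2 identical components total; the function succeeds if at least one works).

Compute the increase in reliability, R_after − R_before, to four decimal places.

R_before = 0.695
R_after = 1 − (1 − 0.695)^2 = 0.9070
ΔR = 0.9070 − 0.695 = 0.2120

0.2120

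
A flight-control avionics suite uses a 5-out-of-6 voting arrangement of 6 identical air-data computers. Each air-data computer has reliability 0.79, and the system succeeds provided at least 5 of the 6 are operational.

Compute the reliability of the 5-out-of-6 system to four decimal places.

R = Σ_{i=5}^{6} C(6,i) p^i (1−p)^{6−i} with p = 0.79
C(6,5)·0.79^5·0.21^1 = 0.387709
C(6,6)·0.79^6·0.21^0 = 0.243087
Sum = 0.6308

0.6308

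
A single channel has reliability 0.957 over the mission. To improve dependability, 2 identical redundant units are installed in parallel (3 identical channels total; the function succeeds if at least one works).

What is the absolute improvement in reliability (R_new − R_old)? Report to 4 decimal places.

0.0429

R_before = 0.957
R_after = 1 − (1 − 0.957)^3 = 0.9999
ΔR = 0.9999 − 0.957 = 0.0429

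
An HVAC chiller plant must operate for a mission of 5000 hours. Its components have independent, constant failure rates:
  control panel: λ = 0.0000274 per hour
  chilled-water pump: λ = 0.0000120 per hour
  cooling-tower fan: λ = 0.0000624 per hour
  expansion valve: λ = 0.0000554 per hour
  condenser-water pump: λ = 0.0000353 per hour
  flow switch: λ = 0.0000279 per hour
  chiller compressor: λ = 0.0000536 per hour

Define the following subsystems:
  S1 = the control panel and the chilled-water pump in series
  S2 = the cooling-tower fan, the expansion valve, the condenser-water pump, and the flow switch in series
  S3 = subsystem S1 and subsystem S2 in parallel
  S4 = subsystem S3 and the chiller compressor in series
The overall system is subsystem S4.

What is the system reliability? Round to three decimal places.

0.683

R(control panel) = exp(−0.0000274 × 5000) = 0.87197
R(chilled-water pump) = exp(−0.0000120 × 5000) = 0.94176
R(cooling-tower fan) = exp(−0.0000624 × 5000) = 0.73198
R(expansion valve) = exp(−0.0000554 × 5000) = 0.75805
R(condenser-water pump) = exp(−0.0000353 × 5000) = 0.83820
R(flow switch) = exp(−0.0000279 × 5000) = 0.86979
R(chiller compressor) = exp(−0.0000536 × 5000) = 0.76491
Series (control panel and chilled-water pump): 0.87197 × 0.94176 = 0.82119
Series (cooling-tower fan, expansion valve, condenser-water pump, and flow switch): 0.73198 × 0.75805 × 0.83820 × 0.86979 = 0.40454
Parallel ([0.82119] and [0.40454]): 1 − (1 − 0.82119)(1 − 0.40454) = 0.89353
Series ([0.89353] and chiller compressor): 0.89353 × 0.76491 = 0.683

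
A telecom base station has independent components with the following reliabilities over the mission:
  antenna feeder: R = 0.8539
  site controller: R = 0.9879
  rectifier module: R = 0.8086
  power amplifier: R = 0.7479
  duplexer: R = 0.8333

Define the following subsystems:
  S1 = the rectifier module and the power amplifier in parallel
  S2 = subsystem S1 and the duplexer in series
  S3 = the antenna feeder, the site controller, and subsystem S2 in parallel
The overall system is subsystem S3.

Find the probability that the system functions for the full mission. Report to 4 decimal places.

Parallel (rectifier module and power amplifier): 1 − (1 − 0.808600)(1 − 0.747900) = 0.951748
Series ([0.951748] and duplexer): 0.951748 × 0.833300 = 0.793092
Parallel (antenna feeder, site controller, and [0.793092]): 1 − (1 − 0.853900)(1 − 0.987900)(1 − 0.793092) = 0.9996

0.9996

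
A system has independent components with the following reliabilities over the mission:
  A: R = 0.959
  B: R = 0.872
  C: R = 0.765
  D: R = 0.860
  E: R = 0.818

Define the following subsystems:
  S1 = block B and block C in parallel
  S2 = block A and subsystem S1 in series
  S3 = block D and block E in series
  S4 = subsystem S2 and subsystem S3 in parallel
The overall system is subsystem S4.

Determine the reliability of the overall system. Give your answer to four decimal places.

Parallel (B and C): 1 − (1 − 0.872000)(1 − 0.765000) = 0.969920
Series (A and [0.969920]): 0.959000 × 0.969920 = 0.930153
Series (D and E): 0.860000 × 0.818000 = 0.703480
Parallel ([0.930153] and [0.703480]): 1 − (1 − 0.930153)(1 − 0.703480) = 0.9793

0.9793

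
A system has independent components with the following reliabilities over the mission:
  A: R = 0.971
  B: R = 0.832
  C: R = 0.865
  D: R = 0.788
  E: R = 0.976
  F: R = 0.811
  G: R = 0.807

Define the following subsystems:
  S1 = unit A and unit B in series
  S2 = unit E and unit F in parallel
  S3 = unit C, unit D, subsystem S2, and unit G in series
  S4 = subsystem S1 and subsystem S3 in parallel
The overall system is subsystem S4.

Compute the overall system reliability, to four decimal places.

0.9131

Series (A and B): 0.971000 × 0.832000 = 0.807872
Parallel (E and F): 1 − (1 − 0.976000)(1 − 0.811000) = 0.995464
Series (C, D, [0.995464], and G): 0.865000 × 0.788000 × 0.995464 × 0.807000 = 0.547572
Parallel ([0.807872] and [0.547572]): 1 − (1 − 0.807872)(1 − 0.547572) = 0.9131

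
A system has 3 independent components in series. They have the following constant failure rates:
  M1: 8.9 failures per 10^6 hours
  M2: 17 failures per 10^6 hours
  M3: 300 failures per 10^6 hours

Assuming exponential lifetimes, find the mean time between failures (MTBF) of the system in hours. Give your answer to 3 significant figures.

3070

Series of exponential components: λ_sys = Σ λ_i
λ_sys = 0.0000089 + 0.000017 + 0.00030 = 3.2590e-04 /h
MTBF = 1 / λ_sys = 3070 h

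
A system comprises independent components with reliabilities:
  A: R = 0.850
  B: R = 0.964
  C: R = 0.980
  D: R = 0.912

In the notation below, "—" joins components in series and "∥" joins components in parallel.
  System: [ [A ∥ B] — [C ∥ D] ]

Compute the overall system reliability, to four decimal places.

Parallel (A and B): 1 − (1 − 0.850000)(1 − 0.964000) = 0.994600
Parallel (C and D): 1 − (1 − 0.980000)(1 − 0.912000) = 0.998240
Series ([0.994600] and [0.998240]): 0.994600 × 0.998240 = 0.9928

0.9928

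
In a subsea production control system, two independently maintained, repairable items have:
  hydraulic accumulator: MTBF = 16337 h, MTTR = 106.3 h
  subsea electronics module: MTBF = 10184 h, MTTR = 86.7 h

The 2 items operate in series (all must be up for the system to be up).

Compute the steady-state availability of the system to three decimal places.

0.985

A(hydraulic accumulator) = MTBF/(MTBF+MTTR) = 16337/(16337+106.3) = 0.993535
A(subsea electronics module) = MTBF/(MTBF+MTTR) = 10184/(10184+86.7) = 0.991559
Series availability: 0.993535 × 0.991559 = 0.985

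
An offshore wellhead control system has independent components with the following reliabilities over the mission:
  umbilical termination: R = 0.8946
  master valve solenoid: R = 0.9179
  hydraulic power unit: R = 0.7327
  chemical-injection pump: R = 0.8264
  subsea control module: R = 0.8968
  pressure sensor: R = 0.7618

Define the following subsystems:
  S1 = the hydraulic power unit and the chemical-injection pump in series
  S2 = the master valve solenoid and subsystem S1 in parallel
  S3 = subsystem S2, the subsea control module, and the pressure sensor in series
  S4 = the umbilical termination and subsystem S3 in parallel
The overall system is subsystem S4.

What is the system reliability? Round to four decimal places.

0.9643

Series (hydraulic power unit and chemical-injection pump): 0.732700 × 0.826400 = 0.605503
Parallel (master valve solenoid and [0.605503]): 1 − (1 − 0.917900)(1 − 0.605503) = 0.967612
Series ([0.967612], subsea control module, and pressure sensor): 0.967612 × 0.896800 × 0.761800 = 0.661055
Parallel (umbilical termination and [0.661055]): 1 − (1 − 0.894600)(1 − 0.661055) = 0.9643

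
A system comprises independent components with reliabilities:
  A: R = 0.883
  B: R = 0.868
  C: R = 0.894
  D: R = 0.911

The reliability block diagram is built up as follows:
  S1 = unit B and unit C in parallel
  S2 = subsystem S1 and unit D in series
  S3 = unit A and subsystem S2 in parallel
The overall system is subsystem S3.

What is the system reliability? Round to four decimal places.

0.9881

Parallel (B and C): 1 − (1 − 0.868000)(1 − 0.894000) = 0.986008
Series ([0.986008] and D): 0.986008 × 0.911000 = 0.898253
Parallel (A and [0.898253]): 1 − (1 − 0.883000)(1 − 0.898253) = 0.9881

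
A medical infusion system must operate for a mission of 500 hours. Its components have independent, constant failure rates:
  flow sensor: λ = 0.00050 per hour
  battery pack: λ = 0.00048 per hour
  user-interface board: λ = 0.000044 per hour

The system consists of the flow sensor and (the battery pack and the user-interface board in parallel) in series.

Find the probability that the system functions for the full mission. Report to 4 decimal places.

0.7752

R(flow sensor) = exp(−0.00050 × 500) = 0.778801
R(battery pack) = exp(−0.00048 × 500) = 0.786628
R(user-interface board) = exp(−0.000044 × 500) = 0.978240
Parallel (battery pack and user-interface board): 1 − (1 − 0.786628)(1 − 0.978240) = 0.995357
Series (flow sensor and [0.995357]): 0.778801 × 0.995357 = 0.7752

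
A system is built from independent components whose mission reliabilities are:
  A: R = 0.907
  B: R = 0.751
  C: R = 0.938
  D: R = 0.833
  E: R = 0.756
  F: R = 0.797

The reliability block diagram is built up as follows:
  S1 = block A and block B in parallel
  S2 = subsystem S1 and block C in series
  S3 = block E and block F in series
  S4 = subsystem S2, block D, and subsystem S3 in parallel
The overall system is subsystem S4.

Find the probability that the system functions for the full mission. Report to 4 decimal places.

Parallel (A and B): 1 − (1 − 0.907000)(1 − 0.751000) = 0.976843
Series ([0.976843] and C): 0.976843 × 0.938000 = 0.916279
Series (E and F): 0.756000 × 0.797000 = 0.602532
Parallel ([0.916279], D, and [0.602532]): 1 − (1 − 0.916279)(1 − 0.833000)(1 − 0.602532) = 0.9944

0.9944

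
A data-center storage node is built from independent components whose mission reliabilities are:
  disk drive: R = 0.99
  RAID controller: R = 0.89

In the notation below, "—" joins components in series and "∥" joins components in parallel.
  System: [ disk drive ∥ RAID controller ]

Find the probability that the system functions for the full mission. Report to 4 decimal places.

Parallel (disk drive and RAID controller): 1 − (1 − 0.990000)(1 − 0.890000) = 0.9989

0.9989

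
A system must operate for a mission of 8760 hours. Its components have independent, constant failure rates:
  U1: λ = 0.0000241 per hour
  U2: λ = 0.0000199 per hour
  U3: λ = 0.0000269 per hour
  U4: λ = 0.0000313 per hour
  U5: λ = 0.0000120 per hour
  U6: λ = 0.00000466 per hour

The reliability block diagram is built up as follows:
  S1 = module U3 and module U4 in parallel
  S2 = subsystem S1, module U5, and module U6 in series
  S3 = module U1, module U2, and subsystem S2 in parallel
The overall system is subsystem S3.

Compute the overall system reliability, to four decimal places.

R(U1) = exp(−0.0000241 × 8760) = 0.809680
R(U2) = exp(−0.0000199 × 8760) = 0.840025
R(U3) = exp(−0.0000269 × 8760) = 0.790062
R(U4) = exp(−0.0000313 × 8760) = 0.760189
R(U5) = exp(−0.0000120 × 8760) = 0.900216
R(U6) = exp(−0.00000466 × 8760) = 0.960000
Parallel (U3 and U4): 1 − (1 − 0.790062)(1 − 0.760189) = 0.949655
Series ([0.949655], U5, and U6): 0.949655 × 0.900216 × 0.960000 = 0.820699
Parallel (U1, U2, and [0.820699]): 1 − (1 − 0.809680)(1 − 0.840025)(1 − 0.820699) = 0.9945

0.9945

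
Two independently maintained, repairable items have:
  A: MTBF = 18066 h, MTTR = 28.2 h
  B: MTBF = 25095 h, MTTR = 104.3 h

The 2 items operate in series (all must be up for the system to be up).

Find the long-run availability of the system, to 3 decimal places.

0.994

A(A) = MTBF/(MTBF+MTTR) = 18066/(18066+28.2) = 0.998441
A(B) = MTBF/(MTBF+MTTR) = 25095/(25095+104.3) = 0.995861
Series availability: 0.998441 × 0.995861 = 0.994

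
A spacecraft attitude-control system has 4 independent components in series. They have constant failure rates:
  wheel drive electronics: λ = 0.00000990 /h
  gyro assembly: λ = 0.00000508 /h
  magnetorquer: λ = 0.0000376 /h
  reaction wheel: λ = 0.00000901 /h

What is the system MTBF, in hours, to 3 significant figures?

Series of exponential components: λ_sys = Σ λ_i
λ_sys = 0.00000990 + 0.00000508 + 0.0000376 + 0.00000901 = 6.1590e-05 /h
MTBF = 1 / λ_sys = 16200 h

16200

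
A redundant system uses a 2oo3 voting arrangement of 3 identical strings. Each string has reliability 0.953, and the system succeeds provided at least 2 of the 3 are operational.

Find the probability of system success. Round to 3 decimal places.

0.994

R = Σ_{i=2}^{3} C(3,i) p^i (1−p)^{3−i} with p = 0.953
C(3,2)·0.953^2·0.047^1 = 0.12806
C(3,3)·0.953^3·0.047^0 = 0.86552
Sum = 0.994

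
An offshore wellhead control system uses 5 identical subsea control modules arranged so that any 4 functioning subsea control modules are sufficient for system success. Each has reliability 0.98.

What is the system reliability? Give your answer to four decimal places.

R = Σ_{i=4}^{5} C(5,i) p^i (1−p)^{5−i} with p = 0.98
C(5,4)·0.98^4·0.02^1 = 0.092237
C(5,5)·0.98^5·0.02^0 = 0.903921
Sum = 0.9962

0.9962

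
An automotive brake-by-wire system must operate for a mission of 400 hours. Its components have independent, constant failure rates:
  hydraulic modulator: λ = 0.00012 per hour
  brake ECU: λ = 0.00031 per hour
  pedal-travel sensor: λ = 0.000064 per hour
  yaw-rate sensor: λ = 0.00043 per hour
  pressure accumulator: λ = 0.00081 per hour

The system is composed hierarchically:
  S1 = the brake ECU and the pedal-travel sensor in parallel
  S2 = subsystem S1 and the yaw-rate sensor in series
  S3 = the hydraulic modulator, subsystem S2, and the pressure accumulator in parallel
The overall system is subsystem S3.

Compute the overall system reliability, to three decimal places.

R(hydraulic modulator) = exp(−0.00012 × 400) = 0.95313
R(brake ECU) = exp(−0.00031 × 400) = 0.88338
R(pedal-travel sensor) = exp(−0.000064 × 400) = 0.97472
R(yaw-rate sensor) = exp(−0.00043 × 400) = 0.84198
R(pressure accumulator) = exp(−0.00081 × 400) = 0.72325
Parallel (brake ECU and pedal-travel sensor): 1 − (1 − 0.88338)(1 − 0.97472) = 0.99705
Series ([0.99705] and yaw-rate sensor): 0.99705 × 0.84198 = 0.83950
Parallel (hydraulic modulator, [0.83950], and pressure accumulator): 1 − (1 − 0.95313)(1 − 0.83950)(1 − 0.72325) = 0.998

0.998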